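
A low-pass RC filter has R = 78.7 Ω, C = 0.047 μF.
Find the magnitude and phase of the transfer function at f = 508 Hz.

Step 1 — Angular frequency: ω = 2π·508 = 3192 rad/s.
Step 2 — Transfer function: H(jω) = 1/(1 + jωRC).
Step 3 — Denominator: 1 + jωRC = 1 + j·3192·78.7·4.7e-08 = 1 + j0.01181.
Step 4 — H = 0.9999 - j0.0118.
Step 5 — Magnitude: |H| = 0.9999 (-0.0 dB); phase: φ = -0.7°.

|H| = 0.9999 (-0.0 dB), φ = -0.7°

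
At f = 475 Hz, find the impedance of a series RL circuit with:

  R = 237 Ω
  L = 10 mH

Step 1 — Angular frequency: ω = 2π·f = 2π·475 = 2985 rad/s.
Step 2 — Component impedances:
  R: Z = R = 237 Ω
  L: Z = jωL = j·2985·0.01 = 0 + j29.85 Ω
Step 3 — Series combination: Z_total = R + L = 237 + j29.85 Ω = 238.9∠7.2° Ω.

Z = 237 + j29.85 Ω = 238.9∠7.2° Ω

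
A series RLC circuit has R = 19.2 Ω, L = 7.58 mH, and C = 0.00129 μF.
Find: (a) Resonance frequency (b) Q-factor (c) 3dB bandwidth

Step 1 — Resonance: ω₀ = 1/√(LC) = 1/√(0.00758·1.29e-09) = 3.198e+05 rad/s.
Step 2 — f₀ = ω₀/(2π) = 5.09e+04 Hz.
Step 3 — Series Q: Q = ω₀L/R = 3.198e+05·0.00758/19.2 = 126.3.
Step 4 — Bandwidth: Δω = ω₀/Q = 2533 rad/s; BW = Δω/(2π) = 403.1 Hz.

(a) f₀ = 5.09e+04 Hz  (b) Q = 126.3  (c) BW = 403.1 Hz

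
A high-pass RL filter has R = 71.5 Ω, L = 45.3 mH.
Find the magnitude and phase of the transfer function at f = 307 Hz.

Step 1 — Angular frequency: ω = 2π·307 = 1929 rad/s.
Step 2 — Transfer function: H(jω) = jωL/(R + jωL).
Step 3 — Numerator jωL = j·87.38; denominator R + jωL = 71.5 + j87.38.
Step 4 — H = 0.599 + j0.4901.
Step 5 — Magnitude: |H| = 0.7739 (-2.2 dB); phase: φ = 39.3°.

|H| = 0.7739 (-2.2 dB), φ = 39.3°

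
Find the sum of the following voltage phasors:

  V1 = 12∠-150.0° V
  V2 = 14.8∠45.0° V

Step 1 — Convert each phasor to rectangular form:
  V1 = 12·(cos(-150.0°) + j·sin(-150.0°)) = -10.39 - j6 V
  V2 = 14.8·(cos(45.0°) + j·sin(45.0°)) = 10.47 + j10.47 V
Step 2 — Sum components: V_total = 0.07288 + j4.465 V.
Step 3 — Convert to polar: |V_total| = 4.466 V, ∠V_total = 89.1°.

V_total = 4.466∠89.1° V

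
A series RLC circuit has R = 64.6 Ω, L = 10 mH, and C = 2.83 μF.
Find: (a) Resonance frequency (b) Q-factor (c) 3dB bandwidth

Step 1 — Resonance condition Im(Z)=0 gives ω₀ = 1/√(LC).
Step 2 — ω₀ = 1/√(0.01·2.83e-06) = 5944 rad/s.
Step 3 — f₀ = ω₀/(2π) = 946.1 Hz.
Step 4 — Series Q: Q = ω₀L/R = 5944·0.01/64.6 = 0.9202.
Step 5 — 3dB bandwidth: Δω = ω₀/Q = 6460 rad/s; BW = Δω/(2π) = 1028 Hz.

(a) f₀ = 946.1 Hz  (b) Q = 0.9202  (c) BW = 1028 Hz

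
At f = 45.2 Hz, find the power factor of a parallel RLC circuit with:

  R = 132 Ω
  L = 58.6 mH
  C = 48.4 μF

Step 1 — Angular frequency: ω = 2π·f = 2π·45.2 = 284 rad/s.
Step 2 — Component impedances:
  R: Z = R = 132 Ω
  L: Z = jωL = j·284·0.0586 = 0 + j16.64 Ω
  C: Z = 1/(jωC) = -j/(ω·C) = 0 - j72.75 Ω
Step 3 — Parallel combination: 1/Z_total = 1/R + 1/L + 1/C; Z_total = 3.436 + j21.02 Ω = 21.3∠80.7° Ω.
Step 4 — Power factor: PF = cos(φ) = Re(Z)/|Z| = 3.436/21.3 = 0.1613.
Step 5 — Type: Im(Z) = 21.02 ⇒ lagging (phase φ = 80.7°).

PF = 0.1613 (lagging, φ = 80.7°)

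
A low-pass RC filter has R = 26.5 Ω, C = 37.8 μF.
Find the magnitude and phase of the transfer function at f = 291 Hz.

Step 1 — Angular frequency: ω = 2π·291 = 1828 rad/s.
Step 2 — Transfer function: H(jω) = 1/(1 + jωRC).
Step 3 — Denominator: 1 + jωRC = 1 + j·1828·26.5·3.78e-05 = 1 + j1.832.
Step 4 — H = 0.2297 - j0.4206.
Step 5 — Magnitude: |H| = 0.4792 (-6.4 dB); phase: φ = -61.4°.

|H| = 0.4792 (-6.4 dB), φ = -61.4°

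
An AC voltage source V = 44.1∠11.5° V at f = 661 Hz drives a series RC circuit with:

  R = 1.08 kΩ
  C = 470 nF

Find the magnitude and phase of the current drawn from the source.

Step 1 — Angular frequency: ω = 2π·f = 2π·661 = 4153 rad/s.
Step 2 — Component impedances:
  R: Z = R = 1080 Ω
  C: Z = 1/(jωC) = -j/(ω·C) = 0 - j512.3 Ω
Step 3 — Series combination: Z_total = R + C = 1080 - j512.3 Ω = 1195∠-25.4° Ω.
Step 4 — Source phasor: V = 44.1∠11.5° V = 43.21 + j8.792 V.
Step 5 — Ohm's law: I = V / Z_total = (43.21 + j8.792) / (1080 - j512.3) = 0.02951 + j0.02214 A.
Step 6 — Convert to polar: |I| = 0.03689 A, ∠I = 36.9°.

I = 0.03689∠36.9° A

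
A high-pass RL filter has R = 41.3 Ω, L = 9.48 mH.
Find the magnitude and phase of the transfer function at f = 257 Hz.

Step 1 — Angular frequency: ω = 2π·257 = 1615 rad/s.
Step 2 — Transfer function: H(jω) = jωL/(R + jωL).
Step 3 — Numerator jωL = j·15.31; denominator R + jωL = 41.3 + j15.31.
Step 4 — H = 0.1208 + j0.3259.
Step 5 — Magnitude: |H| = 0.3476 (-9.2 dB); phase: φ = 69.7°.

|H| = 0.3476 (-9.2 dB), φ = 69.7°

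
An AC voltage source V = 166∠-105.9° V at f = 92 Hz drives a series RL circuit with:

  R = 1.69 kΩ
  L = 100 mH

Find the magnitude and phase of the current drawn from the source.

Step 1 — Angular frequency: ω = 2π·f = 2π·92 = 578.1 rad/s.
Step 2 — Component impedances:
  R: Z = R = 1690 Ω
  L: Z = jωL = j·578.1·0.1 = 0 + j57.81 Ω
Step 3 — Series combination: Z_total = R + L = 1690 + j57.81 Ω = 1691∠2.0° Ω.
Step 4 — Source phasor: V = 166∠-105.9° V = -45.48 - j159.6 V.
Step 5 — Ohm's law: I = V / Z_total = (-45.48 - j159.6) / (1690 + j57.81) = -0.03011 - j0.09344 A.
Step 6 — Convert to polar: |I| = 0.09817 A, ∠I = -107.9°.

I = 0.09817∠-107.9° A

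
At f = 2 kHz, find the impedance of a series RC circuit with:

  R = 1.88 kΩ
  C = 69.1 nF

Step 1 — Angular frequency: ω = 2π·f = 2π·2000 = 1.257e+04 rad/s.
Step 2 — Component impedances:
  R: Z = R = 1880 Ω
  C: Z = 1/(jωC) = -j/(ω·C) = 0 - j1152 Ω
Step 3 — Series combination: Z_total = R + C = 1880 - j1152 Ω = 2205∠-31.5° Ω.

Z = 1880 - j1152 Ω = 2205∠-31.5° Ω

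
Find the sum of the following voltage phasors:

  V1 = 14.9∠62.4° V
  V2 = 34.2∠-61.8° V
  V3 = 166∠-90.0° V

Step 1 — Convert each phasor to rectangular form:
  V1 = 14.9·(cos(62.4°) + j·sin(62.4°)) = 6.903 + j13.2 V
  V2 = 34.2·(cos(-61.8°) + j·sin(-61.8°)) = 16.16 - j30.14 V
  V3 = 166·(cos(-90.0°) + j·sin(-90.0°)) = 0 - j166 V
Step 2 — Sum components: V_total = 23.06 - j182.9 V.
Step 3 — Convert to polar: |V_total| = 184.4 V, ∠V_total = -82.8°.

V_total = 184.4∠-82.8° V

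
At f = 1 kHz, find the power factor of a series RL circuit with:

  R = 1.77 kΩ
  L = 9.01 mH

Step 1 — Angular frequency: ω = 2π·f = 2π·1000 = 6283 rad/s.
Step 2 — Component impedances:
  R: Z = R = 1770 Ω
  L: Z = jωL = j·6283·0.00901 = 0 + j56.61 Ω
Step 3 — Series combination: Z_total = R + L = 1770 + j56.61 Ω = 1771∠1.8° Ω.
Step 4 — Power factor: PF = cos(φ) = Re(Z)/|Z| = 1770/1770.9 = 0.9995.
Step 5 — Type: Im(Z) = 56.61 ⇒ lagging (phase φ = 1.8°).

PF = 0.9995 (lagging, φ = 1.8°)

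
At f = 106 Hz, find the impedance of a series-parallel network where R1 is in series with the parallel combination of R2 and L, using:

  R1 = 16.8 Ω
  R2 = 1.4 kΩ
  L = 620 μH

Step 1 — Angular frequency: ω = 2π·f = 2π·106 = 666 rad/s.
Step 2 — Component impedances:
  R1: Z = R = 16.8 Ω
  R2: Z = R = 1400 Ω
  L: Z = jωL = j·666·0.00062 = 0 + j0.4129 Ω
Step 3 — Parallel branch: R2 || L = 1/(1/R2 + 1/L) = 0.0001218 + j0.4129 Ω.
Step 4 — Series with R1: Z_total = R1 + (R2 || L) = 16.8 + j0.4129 Ω = 16.81∠1.4° Ω.

Z = 16.8 + j0.4129 Ω = 16.81∠1.4° Ω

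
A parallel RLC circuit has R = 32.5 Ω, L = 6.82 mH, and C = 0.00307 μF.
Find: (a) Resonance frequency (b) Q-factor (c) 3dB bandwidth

Step 1 — Resonance: ω₀ = 1/√(LC) = 1/√(0.00682·3.07e-09) = 2.185e+05 rad/s.
Step 2 — f₀ = ω₀/(2π) = 3.478e+04 Hz.
Step 3 — Parallel Q: Q = R/(ω₀L) = 32.5/(2.185e+05·0.00682) = 0.02181.
Step 4 — Bandwidth: Δω = ω₀/Q = 1.002e+07 rad/s; BW = Δω/(2π) = 1.595e+06 Hz.

(a) f₀ = 3.478e+04 Hz  (b) Q = 0.02181  (c) BW = 1.595e+06 Hz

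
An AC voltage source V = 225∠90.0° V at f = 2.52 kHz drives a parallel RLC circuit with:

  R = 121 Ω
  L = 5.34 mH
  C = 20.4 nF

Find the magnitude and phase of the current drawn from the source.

Step 1 — Angular frequency: ω = 2π·f = 2π·2520 = 1.583e+04 rad/s.
Step 2 — Component impedances:
  R: Z = R = 121 Ω
  L: Z = jωL = j·1.583e+04·0.00534 = 0 + j84.55 Ω
  C: Z = 1/(jωC) = -j/(ω·C) = 0 - j3096 Ω
Step 3 — Parallel combination: 1/Z_total = 1/R + 1/L + 1/C; Z_total = 41.19 + j57.34 Ω = 70.6∠54.3° Ω.
Step 4 — Source phasor: V = 225∠90.0° V = 0 + j225 V.
Step 5 — Ohm's law: I = V / Z_total = (0 + j225) / (41.19 + j57.34) = 2.588 + j1.86 A.
Step 6 — Convert to polar: |I| = 3.187 A, ∠I = 35.7°.

I = 3.187∠35.7° A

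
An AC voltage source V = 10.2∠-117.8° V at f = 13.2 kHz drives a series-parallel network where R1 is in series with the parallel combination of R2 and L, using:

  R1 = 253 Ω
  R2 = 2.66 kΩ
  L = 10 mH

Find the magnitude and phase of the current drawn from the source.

Step 1 — Angular frequency: ω = 2π·f = 2π·1.32e+04 = 8.294e+04 rad/s.
Step 2 — Component impedances:
  R1: Z = R = 253 Ω
  R2: Z = R = 2660 Ω
  L: Z = jωL = j·8.294e+04·0.01 = 0 + j829.4 Ω
Step 3 — Parallel branch: R2 || L = 1/(1/R2 + 1/L) = 235.7 + j755.9 Ω.
Step 4 — Series with R1: Z_total = R1 + (R2 || L) = 488.7 + j755.9 Ω = 900.1∠57.1° Ω.
Step 5 — Source phasor: V = 10.2∠-117.8° V = -4.757 - j9.023 V.
Step 6 — Ohm's law: I = V / Z_total = (-4.757 - j9.023) / (488.7 + j755.9) = -0.01129 - j0.001004 A.
Step 7 — Convert to polar: |I| = 0.01133 A, ∠I = -174.9°.

I = 0.01133∠-174.9° A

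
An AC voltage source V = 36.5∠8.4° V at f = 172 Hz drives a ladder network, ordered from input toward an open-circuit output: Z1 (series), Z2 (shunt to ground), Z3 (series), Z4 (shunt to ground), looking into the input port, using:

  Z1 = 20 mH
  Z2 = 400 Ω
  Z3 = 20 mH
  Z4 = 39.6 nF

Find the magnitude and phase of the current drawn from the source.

Step 1 — Angular frequency: ω = 2π·f = 2π·172 = 1081 rad/s.
Step 2 — Component impedances:
  Z1: Z = jωL = j·1081·0.02 = 0 + j21.61 Ω
  Z2: Z = R = 400 Ω
  Z3: Z = jωL = j·1081·0.02 = 0 + j21.61 Ω
  Z4: Z = 1/(jωC) = -j/(ω·C) = 0 - j2.337e+04 Ω
Step 3 — Ladder network (open output): work backward from the far end, alternating series and parallel combinations. Z_in = 399.9 + j14.76 Ω = 400.2∠2.1° Ω.
Step 4 — Source phasor: V = 36.5∠8.4° V = 36.11 + j5.332 V.
Step 5 — Ohm's law: I = V / Z_total = (36.11 + j5.332) / (399.9 + j14.76) = 0.09067 + j0.009987 A.
Step 6 — Convert to polar: |I| = 0.09121 A, ∠I = 6.3°.

I = 0.09121∠6.3° A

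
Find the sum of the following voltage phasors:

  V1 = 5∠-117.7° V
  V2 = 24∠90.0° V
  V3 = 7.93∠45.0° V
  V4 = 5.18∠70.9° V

Step 1 — Convert each phasor to rectangular form:
  V1 = 5·(cos(-117.7°) + j·sin(-117.7°)) = -2.324 - j4.427 V
  V2 = 24·(cos(90.0°) + j·sin(90.0°)) = 0 + j24 V
  V3 = 7.93·(cos(45.0°) + j·sin(45.0°)) = 5.607 + j5.607 V
  V4 = 5.18·(cos(70.9°) + j·sin(70.9°)) = 1.695 + j4.895 V
Step 2 — Sum components: V_total = 4.978 + j30.08 V.
Step 3 — Convert to polar: |V_total| = 30.48 V, ∠V_total = 80.6°.

V_total = 30.48∠80.6° V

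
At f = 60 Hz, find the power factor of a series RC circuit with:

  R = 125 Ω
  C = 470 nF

Step 1 — Angular frequency: ω = 2π·f = 2π·60 = 377 rad/s.
Step 2 — Component impedances:
  R: Z = R = 125 Ω
  C: Z = 1/(jωC) = -j/(ω·C) = 0 - j5644 Ω
Step 3 — Series combination: Z_total = R + C = 125 - j5644 Ω = 5645∠-88.7° Ω.
Step 4 — Power factor: PF = cos(φ) = Re(Z)/|Z| = 125/5645 = 0.02214.
Step 5 — Type: Im(Z) = -5644 ⇒ leading (phase φ = -88.7°).

PF = 0.02214 (leading, φ = -88.7°)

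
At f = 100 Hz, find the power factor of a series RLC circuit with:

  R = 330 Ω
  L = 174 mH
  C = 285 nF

Step 1 — Angular frequency: ω = 2π·f = 2π·100 = 628.3 rad/s.
Step 2 — Component impedances:
  R: Z = R = 330 Ω
  L: Z = jωL = j·628.3·0.174 = 0 + j109.3 Ω
  C: Z = 1/(jωC) = -j/(ω·C) = 0 - j5584 Ω
Step 3 — Series combination: Z_total = R + L + C = 330 - j5475 Ω = 5485∠-86.6° Ω.
Step 4 — Power factor: PF = cos(φ) = Re(Z)/|Z| = 330/5485 = 0.06016.
Step 5 — Type: Im(Z) = -5475 ⇒ leading (phase φ = -86.6°).

PF = 0.06016 (leading, φ = -86.6°)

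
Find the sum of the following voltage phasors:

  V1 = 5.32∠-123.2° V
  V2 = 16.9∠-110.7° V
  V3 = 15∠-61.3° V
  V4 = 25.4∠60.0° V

Step 1 — Convert each phasor to rectangular form:
  V1 = 5.32·(cos(-123.2°) + j·sin(-123.2°)) = -2.913 - j4.452 V
  V2 = 16.9·(cos(-110.7°) + j·sin(-110.7°)) = -5.974 - j15.81 V
  V3 = 15·(cos(-61.3°) + j·sin(-61.3°)) = 7.203 - j13.16 V
  V4 = 25.4·(cos(60.0°) + j·sin(60.0°)) = 12.7 + j22 V
Step 2 — Sum components: V_total = 11.02 - j11.42 V.
Step 3 — Convert to polar: |V_total| = 15.87 V, ∠V_total = -46.0°.

V_total = 15.87∠-46.0° V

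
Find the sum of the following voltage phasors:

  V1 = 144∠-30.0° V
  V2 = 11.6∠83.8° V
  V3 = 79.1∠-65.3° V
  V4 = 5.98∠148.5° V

Step 1 — Convert each phasor to rectangular form:
  V1 = 144·(cos(-30.0°) + j·sin(-30.0°)) = 124.7 - j72 V
  V2 = 11.6·(cos(83.8°) + j·sin(83.8°)) = 1.253 + j11.53 V
  V3 = 79.1·(cos(-65.3°) + j·sin(-65.3°)) = 33.05 - j71.86 V
  V4 = 5.98·(cos(148.5°) + j·sin(148.5°)) = -5.099 + j3.125 V
Step 2 — Sum components: V_total = 153.9 - j129.2 V.
Step 3 — Convert to polar: |V_total| = 201 V, ∠V_total = -40.0°.

V_total = 201∠-40.0° V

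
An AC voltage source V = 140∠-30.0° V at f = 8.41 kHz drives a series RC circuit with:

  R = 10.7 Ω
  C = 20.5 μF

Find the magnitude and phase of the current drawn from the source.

Step 1 — Angular frequency: ω = 2π·f = 2π·8410 = 5.284e+04 rad/s.
Step 2 — Component impedances:
  R: Z = R = 10.7 Ω
  C: Z = 1/(jωC) = -j/(ω·C) = 0 - j0.9231 Ω
Step 3 — Series combination: Z_total = R + C = 10.7 - j0.9231 Ω = 10.74∠-4.9° Ω.
Step 4 — Source phasor: V = 140∠-30.0° V = 121.2 - j70 V.
Step 5 — Ohm's law: I = V / Z_total = (121.2 - j70) / (10.7 - j0.9231) = 11.81 - j5.523 A.
Step 6 — Convert to polar: |I| = 13.04 A, ∠I = -25.1°.

I = 13.04∠-25.1° A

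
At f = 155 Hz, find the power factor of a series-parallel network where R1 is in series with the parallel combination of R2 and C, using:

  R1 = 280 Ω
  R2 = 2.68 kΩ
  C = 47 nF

Step 1 — Angular frequency: ω = 2π·f = 2π·155 = 973.9 rad/s.
Step 2 — Component impedances:
  R1: Z = R = 280 Ω
  R2: Z = R = 2680 Ω
  C: Z = 1/(jωC) = -j/(ω·C) = 0 - j2.185e+04 Ω
Step 3 — Parallel branch: R2 || C = 1/(1/R2 + 1/C) = 2640 - j323.9 Ω.
Step 4 — Series with R1: Z_total = R1 + (R2 || C) = 2920 - j323.9 Ω = 2938∠-6.3° Ω.
Step 5 — Power factor: PF = cos(φ) = Re(Z)/|Z| = 2920/2938 = 0.9939.
Step 6 — Type: Im(Z) = -323.9 ⇒ leading (phase φ = -6.3°).

PF = 0.9939 (leading, φ = -6.3°)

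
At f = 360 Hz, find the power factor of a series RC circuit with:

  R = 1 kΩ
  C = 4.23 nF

Step 1 — Angular frequency: ω = 2π·f = 2π·360 = 2262 rad/s.
Step 2 — Component impedances:
  R: Z = R = 1000 Ω
  C: Z = 1/(jωC) = -j/(ω·C) = 0 - j1.045e+05 Ω
Step 3 — Series combination: Z_total = R + C = 1000 - j1.045e+05 Ω = 1.045e+05∠-89.5° Ω.
Step 4 — Power factor: PF = cos(φ) = Re(Z)/|Z| = 1000/1.0452e+05 = 0.009568.
Step 5 — Type: Im(Z) = -1.045e+05 ⇒ leading (phase φ = -89.5°).

PF = 0.009568 (leading, φ = -89.5°)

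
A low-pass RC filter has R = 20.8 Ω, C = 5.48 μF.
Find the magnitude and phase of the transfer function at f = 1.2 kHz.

Step 1 — Angular frequency: ω = 2π·1200 = 7540 rad/s.
Step 2 — Transfer function: H(jω) = 1/(1 + jωRC).
Step 3 — Denominator: 1 + jωRC = 1 + j·7540·20.8·5.48e-06 = 1 + j0.8594.
Step 4 — H = 0.5752 - j0.4943.
Step 5 — Magnitude: |H| = 0.7584 (-2.4 dB); phase: φ = -40.7°.

|H| = 0.7584 (-2.4 dB), φ = -40.7°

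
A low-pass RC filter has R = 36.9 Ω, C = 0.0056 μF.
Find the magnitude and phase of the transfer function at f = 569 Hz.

Step 1 — Angular frequency: ω = 2π·569 = 3575 rad/s.
Step 2 — Transfer function: H(jω) = 1/(1 + jωRC).
Step 3 — Denominator: 1 + jωRC = 1 + j·3575·36.9·5.6e-09 = 1 + j0.0007388.
Step 4 — H = 1 - j0.0007388.
Step 5 — Magnitude: |H| = 1 (-0.0 dB); phase: φ = -0.0°.

|H| = 1 (-0.0 dB), φ = -0.0°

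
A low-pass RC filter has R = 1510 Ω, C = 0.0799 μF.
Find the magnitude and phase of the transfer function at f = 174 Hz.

Step 1 — Angular frequency: ω = 2π·174 = 1093 rad/s.
Step 2 — Transfer function: H(jω) = 1/(1 + jωRC).
Step 3 — Denominator: 1 + jωRC = 1 + j·1093·1510·7.99e-08 = 1 + j0.1319.
Step 4 — H = 0.9829 - j0.1296.
Step 5 — Magnitude: |H| = 0.9914 (-0.1 dB); phase: φ = -7.5°.

|H| = 0.9914 (-0.1 dB), φ = -7.5°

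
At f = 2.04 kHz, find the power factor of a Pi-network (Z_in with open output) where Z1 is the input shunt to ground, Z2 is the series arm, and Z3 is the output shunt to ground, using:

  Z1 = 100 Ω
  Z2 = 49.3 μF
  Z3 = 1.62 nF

Step 1 — Angular frequency: ω = 2π·f = 2π·2040 = 1.282e+04 rad/s.
Step 2 — Component impedances:
  Z1: Z = R = 100 Ω
  Z2: Z = 1/(jωC) = -j/(ω·C) = 0 - j1.582 Ω
  Z3: Z = 1/(jωC) = -j/(ω·C) = 0 - j4.816e+04 Ω
Step 3 — With open output, the series arm Z2 and the output shunt Z3 appear in series to ground: Z2 + Z3 = 0 - j4.816e+04 Ω.
Step 4 — Parallel with input shunt Z1: Z_in = Z1 || (Z2 + Z3) = 100 - j0.2076 Ω = 100∠-0.1° Ω.
Step 5 — Power factor: PF = cos(φ) = Re(Z)/|Z| = 100/100 = 1.
Step 6 — Type: Im(Z) = -0.2076 ⇒ leading (phase φ = -0.1°).

PF = 1 (leading, φ = -0.1°)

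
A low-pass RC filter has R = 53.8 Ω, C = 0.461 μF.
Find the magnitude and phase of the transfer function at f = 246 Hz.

Step 1 — Angular frequency: ω = 2π·246 = 1546 rad/s.
Step 2 — Transfer function: H(jω) = 1/(1 + jωRC).
Step 3 — Denominator: 1 + jωRC = 1 + j·1546·53.8·4.61e-07 = 1 + j0.03834.
Step 4 — H = 0.9985 - j0.03828.
Step 5 — Magnitude: |H| = 0.9993 (-0.0 dB); phase: φ = -2.2°.

|H| = 0.9993 (-0.0 dB), φ = -2.2°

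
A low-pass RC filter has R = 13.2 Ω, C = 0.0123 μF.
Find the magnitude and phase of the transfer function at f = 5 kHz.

Step 1 — Angular frequency: ω = 2π·5000 = 3.142e+04 rad/s.
Step 2 — Transfer function: H(jω) = 1/(1 + jωRC).
Step 3 — Denominator: 1 + jωRC = 1 + j·3.142e+04·13.2·1.23e-08 = 1 + j0.005101.
Step 4 — H = 1 - j0.005101.
Step 5 — Magnitude: |H| = 1 (-0.0 dB); phase: φ = -0.3°.

|H| = 1 (-0.0 dB), φ = -0.3°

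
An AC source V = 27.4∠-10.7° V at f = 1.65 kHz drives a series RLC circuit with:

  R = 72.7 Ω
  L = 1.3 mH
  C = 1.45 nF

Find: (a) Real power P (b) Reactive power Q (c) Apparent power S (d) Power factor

Step 1 — Angular frequency: ω = 2π·f = 2π·1650 = 1.037e+04 rad/s.
Step 2 — Component impedances:
  R: Z = R = 72.7 Ω
  L: Z = jωL = j·1.037e+04·0.0013 = 0 + j13.48 Ω
  C: Z = 1/(jωC) = -j/(ω·C) = 0 - j6.652e+04 Ω
Step 3 — Series combination: Z_total = R + L + C = 72.7 - j6.651e+04 Ω = 6.651e+04∠-89.9° Ω.
Step 4 — Source phasor: V = 27.4∠-10.7° V = 26.92 - j5.087 V.
Step 5 — Current: I = V / Z = 7.693e-05 + j0.0004047 A = 0.000412∠79.2° A.
Step 6 — Complex power: S = V·I* = 1.234e-05 - j0.01129 VA.
Step 7 — Real power: P = Re(S) = 1.234e-05 W.
Step 8 — Reactive power: Q = Im(S) = -0.01129 VAR.
Step 9 — Apparent power: |S| = 0.01129 VA.
Step 10 — Power factor: PF = P/|S| = 0.001093 (leading).

(a) P = 1.234e-05 W  (b) Q = -0.01129 VAR  (c) S = 0.01129 VA  (d) PF = 0.001093 (leading)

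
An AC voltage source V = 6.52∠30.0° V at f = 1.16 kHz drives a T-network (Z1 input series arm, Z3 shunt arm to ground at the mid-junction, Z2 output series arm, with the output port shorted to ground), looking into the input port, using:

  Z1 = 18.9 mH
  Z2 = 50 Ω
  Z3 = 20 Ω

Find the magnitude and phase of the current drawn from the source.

Step 1 — Angular frequency: ω = 2π·f = 2π·1160 = 7288 rad/s.
Step 2 — Component impedances:
  Z1: Z = jωL = j·7288·0.0189 = 0 + j137.8 Ω
  Z2: Z = R = 50 Ω
  Z3: Z = R = 20 Ω
Step 3 — With the output port shorted to ground, the output series arm Z2 runs from the junction to ground; the shunt arm Z3 also runs from the junction to ground. They appear in parallel: Z3 || Z2 = 14.29 Ω.
Step 4 — Series with input arm Z1: Z_in = Z1 + (Z3 || Z2) = 14.29 + j137.8 Ω = 138.5∠84.1° Ω.
Step 5 — Source phasor: V = 6.52∠30.0° V = 5.646 + j3.26 V.
Step 6 — Ohm's law: I = V / Z_total = (5.646 + j3.26) / (14.29 + j137.8) = 0.02762 - j0.03813 A.
Step 7 — Convert to polar: |I| = 0.04708 A, ∠I = -54.1°.

I = 0.04708∠-54.1° A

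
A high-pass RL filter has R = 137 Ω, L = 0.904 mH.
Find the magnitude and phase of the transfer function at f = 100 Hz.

Step 1 — Angular frequency: ω = 2π·100 = 628.3 rad/s.
Step 2 — Transfer function: H(jω) = jωL/(R + jωL).
Step 3 — Numerator jωL = j·0.568; denominator R + jωL = 137 + j0.568.
Step 4 — H = 1.719e-05 + j0.004146.
Step 5 — Magnitude: |H| = 0.004146 (-47.6 dB); phase: φ = 89.8°.

|H| = 0.004146 (-47.6 dB), φ = 89.8°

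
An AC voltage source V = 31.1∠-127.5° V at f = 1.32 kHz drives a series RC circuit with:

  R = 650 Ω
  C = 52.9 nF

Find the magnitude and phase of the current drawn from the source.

Step 1 — Angular frequency: ω = 2π·f = 2π·1320 = 8294 rad/s.
Step 2 — Component impedances:
  R: Z = R = 650 Ω
  C: Z = 1/(jωC) = -j/(ω·C) = 0 - j2279 Ω
Step 3 — Series combination: Z_total = R + C = 650 - j2279 Ω = 2370∠-74.1° Ω.
Step 4 — Source phasor: V = 31.1∠-127.5° V = -18.93 - j24.67 V.
Step 5 — Ohm's law: I = V / Z_total = (-18.93 - j24.67) / (650 - j2279) = 0.00782 - j0.01054 A.
Step 6 — Convert to polar: |I| = 0.01312 A, ∠I = -53.4°.

I = 0.01312∠-53.4° A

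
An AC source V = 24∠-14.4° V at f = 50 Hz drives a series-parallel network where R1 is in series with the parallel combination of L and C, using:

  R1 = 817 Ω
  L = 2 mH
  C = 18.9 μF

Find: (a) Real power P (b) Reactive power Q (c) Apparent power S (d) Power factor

Step 1 — Angular frequency: ω = 2π·f = 2π·50 = 314.2 rad/s.
Step 2 — Component impedances:
  R1: Z = R = 817 Ω
  L: Z = jωL = j·314.2·0.002 = 0 + j0.6283 Ω
  C: Z = 1/(jωC) = -j/(ω·C) = 0 - j168.4 Ω
Step 3 — Parallel branch: L || C = 1/(1/L + 1/C) = 0 + j0.6307 Ω.
Step 4 — Series with R1: Z_total = R1 + (L || C) = 817 + j0.6307 Ω = 817∠0.0° Ω.
Step 5 — Source phasor: V = 24∠-14.4° V = 23.25 - j5.969 V.
Step 6 — Current: I = V / Z = 0.02845 - j0.007327 A = 0.02938∠-14.4° A.
Step 7 — Complex power: S = V·I* = 0.705 + j0.0005442 VA.
Step 8 — Real power: P = Re(S) = 0.705 W.
Step 9 — Reactive power: Q = Im(S) = 0.0005442 VAR.
Step 10 — Apparent power: |S| = 0.705 VA.
Step 11 — Power factor: PF = P/|S| = 1 (lagging).

(a) P = 0.705 W  (b) Q = 0.0005442 VAR  (c) S = 0.705 VA  (d) PF = 1 (lagging)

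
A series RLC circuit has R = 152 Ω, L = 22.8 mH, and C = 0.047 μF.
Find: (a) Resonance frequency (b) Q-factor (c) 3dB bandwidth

Step 1 — Resonance condition Im(Z)=0 gives ω₀ = 1/√(LC).
Step 2 — ω₀ = 1/√(0.0228·4.7e-08) = 3.055e+04 rad/s.
Step 3 — f₀ = ω₀/(2π) = 4862 Hz.
Step 4 — Series Q: Q = ω₀L/R = 3.055e+04·0.0228/152 = 4.582.
Step 5 — 3dB bandwidth: Δω = ω₀/Q = 6667 rad/s; BW = Δω/(2π) = 1061 Hz.

(a) f₀ = 4862 Hz  (b) Q = 4.582  (c) BW = 1061 Hz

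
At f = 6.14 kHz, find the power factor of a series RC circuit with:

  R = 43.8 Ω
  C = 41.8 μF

Step 1 — Angular frequency: ω = 2π·f = 2π·6140 = 3.858e+04 rad/s.
Step 2 — Component impedances:
  R: Z = R = 43.8 Ω
  C: Z = 1/(jωC) = -j/(ω·C) = 0 - j0.6201 Ω
Step 3 — Series combination: Z_total = R + C = 43.8 - j0.6201 Ω = 43.8∠-0.8° Ω.
Step 4 — Power factor: PF = cos(φ) = Re(Z)/|Z| = 43.8/43.804 = 0.9999.
Step 5 — Type: Im(Z) = -0.6201 ⇒ leading (phase φ = -0.8°).

PF = 0.9999 (leading, φ = -0.8°)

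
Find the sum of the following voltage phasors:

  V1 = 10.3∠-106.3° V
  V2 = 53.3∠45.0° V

Step 1 — Convert each phasor to rectangular form:
  V1 = 10.3·(cos(-106.3°) + j·sin(-106.3°)) = -2.891 - j9.886 V
  V2 = 53.3·(cos(45.0°) + j·sin(45.0°)) = 37.69 + j37.69 V
Step 2 — Sum components: V_total = 34.8 + j27.8 V.
Step 3 — Convert to polar: |V_total| = 44.54 V, ∠V_total = 38.6°.

V_total = 44.54∠38.6° V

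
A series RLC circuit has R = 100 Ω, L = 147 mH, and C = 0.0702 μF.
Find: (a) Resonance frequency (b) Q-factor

Step 1 — Resonance condition Im(Z)=0 gives ω₀ = 1/√(LC).
Step 2 — ω₀ = 1/√(0.147·7.02e-08) = 9844 rad/s.
Step 3 — f₀ = ω₀/(2π) = 1567 Hz.
Step 4 — Series Q: Q = ω₀L/R = 9844·0.147/100 = 14.47.

(a) f₀ = 1567 Hz  (b) Q = 14.47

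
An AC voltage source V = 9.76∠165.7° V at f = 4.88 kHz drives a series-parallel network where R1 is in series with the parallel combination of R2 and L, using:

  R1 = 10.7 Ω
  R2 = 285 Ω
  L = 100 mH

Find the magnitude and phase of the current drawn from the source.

Step 1 — Angular frequency: ω = 2π·f = 2π·4880 = 3.066e+04 rad/s.
Step 2 — Component impedances:
  R1: Z = R = 10.7 Ω
  R2: Z = R = 285 Ω
  L: Z = jωL = j·3.066e+04·0.1 = 0 + j3066 Ω
Step 3 — Parallel branch: R2 || L = 1/(1/R2 + 1/L) = 282.6 + j26.26 Ω.
Step 4 — Series with R1: Z_total = R1 + (R2 || L) = 293.3 + j26.26 Ω = 294.4∠5.1° Ω.
Step 5 — Source phasor: V = 9.76∠165.7° V = -9.458 + j2.411 V.
Step 6 — Ohm's law: I = V / Z_total = (-9.458 + j2.411) / (293.3 + j26.26) = -0.03126 + j0.01102 A.
Step 7 — Convert to polar: |I| = 0.03315 A, ∠I = 160.6°.

I = 0.03315∠160.6° A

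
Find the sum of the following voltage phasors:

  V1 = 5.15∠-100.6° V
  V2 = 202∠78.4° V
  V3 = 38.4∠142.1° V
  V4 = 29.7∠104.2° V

Step 1 — Convert each phasor to rectangular form:
  V1 = 5.15·(cos(-100.6°) + j·sin(-100.6°)) = -0.9473 - j5.062 V
  V2 = 202·(cos(78.4°) + j·sin(78.4°)) = 40.62 + j197.9 V
  V3 = 38.4·(cos(142.1°) + j·sin(142.1°)) = -30.3 + j23.59 V
  V4 = 29.7·(cos(104.2°) + j·sin(104.2°)) = -7.286 + j28.79 V
Step 2 — Sum components: V_total = 2.084 + j245.2 V.
Step 3 — Convert to polar: |V_total| = 245.2 V, ∠V_total = 89.5°.

V_total = 245.2∠89.5° V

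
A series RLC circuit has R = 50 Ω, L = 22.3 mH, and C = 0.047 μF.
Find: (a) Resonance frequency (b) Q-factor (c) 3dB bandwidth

Step 1 — Resonance: ω₀ = 1/√(LC) = 1/√(0.0223·4.7e-08) = 3.089e+04 rad/s.
Step 2 — f₀ = ω₀/(2π) = 4916 Hz.
Step 3 — Series Q: Q = ω₀L/R = 3.089e+04·0.0223/50 = 13.78.
Step 4 — Bandwidth: Δω = ω₀/Q = 2242 rad/s; BW = Δω/(2π) = 356.8 Hz.

(a) f₀ = 4916 Hz  (b) Q = 13.78  (c) BW = 356.8 Hz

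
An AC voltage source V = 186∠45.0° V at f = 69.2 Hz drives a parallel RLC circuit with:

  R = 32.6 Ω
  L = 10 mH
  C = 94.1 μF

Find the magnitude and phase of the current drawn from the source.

Step 1 — Angular frequency: ω = 2π·f = 2π·69.2 = 434.8 rad/s.
Step 2 — Component impedances:
  R: Z = R = 32.6 Ω
  L: Z = jωL = j·434.8·0.01 = 0 + j4.348 Ω
  C: Z = 1/(jωC) = -j/(ω·C) = 0 - j24.44 Ω
Step 3 — Parallel combination: 1/Z_total = 1/R + 1/L + 1/C; Z_total = 0.836 + j5.153 Ω = 5.221∠80.8° Ω.
Step 4 — Source phasor: V = 186∠45.0° V = 131.5 + j131.5 V.
Step 5 — Ohm's law: I = V / Z_total = (131.5 + j131.5) / (0.836 + j5.153) = 28.9 - j20.83 A.
Step 6 — Convert to polar: |I| = 35.63 A, ∠I = -35.8°.

I = 35.63∠-35.8° A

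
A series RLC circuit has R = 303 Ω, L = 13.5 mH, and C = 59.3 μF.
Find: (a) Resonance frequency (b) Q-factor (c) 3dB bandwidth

Step 1 — Resonance: ω₀ = 1/√(LC) = 1/√(0.0135·5.93e-05) = 1118 rad/s.
Step 2 — f₀ = ω₀/(2π) = 177.9 Hz.
Step 3 — Series Q: Q = ω₀L/R = 1118·0.0135/303 = 0.0498.
Step 4 — Bandwidth: Δω = ω₀/Q = 2.244e+04 rad/s; BW = Δω/(2π) = 3572 Hz.

(a) f₀ = 177.9 Hz  (b) Q = 0.0498  (c) BW = 3572 Hz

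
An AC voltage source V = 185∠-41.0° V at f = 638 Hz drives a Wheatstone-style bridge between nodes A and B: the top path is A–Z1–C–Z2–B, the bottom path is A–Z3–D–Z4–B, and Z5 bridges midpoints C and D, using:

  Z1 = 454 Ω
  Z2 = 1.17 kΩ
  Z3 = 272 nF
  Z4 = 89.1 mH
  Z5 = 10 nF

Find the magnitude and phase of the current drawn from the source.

Step 1 — Angular frequency: ω = 2π·f = 2π·638 = 4009 rad/s.
Step 2 — Component impedances:
  Z1: Z = R = 454 Ω
  Z2: Z = R = 1170 Ω
  Z3: Z = 1/(jωC) = -j/(ω·C) = 0 - j917.1 Ω
  Z4: Z = jωL = j·4009·0.0891 = 0 + j357.2 Ω
  Z5: Z = 1/(jωC) = -j/(ω·C) = 0 - j2.495e+04 Ω
Step 3 — Bridge requires nodal analysis (the Z5 bridge couples midpoints C and D, so the two paths cannot be reduced to a simple series/parallel combination). Setting node B to ground and injecting 1 A at node A, the 3-node admittance system at A, C, D solves to V_A = Z_AB = 160.4 - j484 Ω = 509.9∠-71.7° Ω.
Step 4 — Source phasor: V = 185∠-41.0° V = 139.6 - j121.4 V.
Step 5 — Ohm's law: I = V / Z_total = (139.6 - j121.4) / (160.4 - j484) = 0.3121 + j0.1851 A.
Step 6 — Convert to polar: |I| = 0.3628 A, ∠I = 30.7°.

I = 0.3628∠30.7° A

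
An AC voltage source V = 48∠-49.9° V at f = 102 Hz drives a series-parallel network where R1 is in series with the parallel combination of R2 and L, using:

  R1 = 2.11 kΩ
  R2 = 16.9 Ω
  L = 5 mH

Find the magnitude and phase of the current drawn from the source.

Step 1 — Angular frequency: ω = 2π·f = 2π·102 = 640.9 rad/s.
Step 2 — Component impedances:
  R1: Z = R = 2110 Ω
  R2: Z = R = 16.9 Ω
  L: Z = jωL = j·640.9·0.005 = 0 + j3.204 Ω
Step 3 — Parallel branch: R2 || L = 1/(1/R2 + 1/L) = 0.5865 + j3.093 Ω.
Step 4 — Series with R1: Z_total = R1 + (R2 || L) = 2111 + j3.093 Ω = 2111∠0.1° Ω.
Step 5 — Source phasor: V = 48∠-49.9° V = 30.92 - j36.72 V.
Step 6 — Ohm's law: I = V / Z_total = (30.92 - j36.72) / (2111 + j3.093) = 0.01462 - j0.01742 A.
Step 7 — Convert to polar: |I| = 0.02274 A, ∠I = -50.0°.

I = 0.02274∠-50.0° A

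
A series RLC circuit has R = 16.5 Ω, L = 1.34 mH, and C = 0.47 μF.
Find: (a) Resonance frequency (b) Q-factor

Step 1 — Resonance condition Im(Z)=0 gives ω₀ = 1/√(LC).
Step 2 — ω₀ = 1/√(0.00134·4.7e-07) = 3.985e+04 rad/s.
Step 3 — f₀ = ω₀/(2π) = 6342 Hz.
Step 4 — Series Q: Q = ω₀L/R = 3.985e+04·0.00134/16.5 = 3.236.

(a) f₀ = 6342 Hz  (b) Q = 3.236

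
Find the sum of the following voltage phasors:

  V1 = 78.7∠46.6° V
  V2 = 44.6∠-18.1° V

Step 1 — Convert each phasor to rectangular form:
  V1 = 78.7·(cos(46.6°) + j·sin(46.6°)) = 54.07 + j57.18 V
  V2 = 44.6·(cos(-18.1°) + j·sin(-18.1°)) = 42.39 - j13.86 V
Step 2 — Sum components: V_total = 96.47 + j43.33 V.
Step 3 — Convert to polar: |V_total| = 105.7 V, ∠V_total = 24.2°.

V_total = 105.7∠24.2° V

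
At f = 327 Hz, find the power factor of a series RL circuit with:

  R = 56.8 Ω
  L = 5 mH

Step 1 — Angular frequency: ω = 2π·f = 2π·327 = 2055 rad/s.
Step 2 — Component impedances:
  R: Z = R = 56.8 Ω
  L: Z = jωL = j·2055·0.005 = 0 + j10.27 Ω
Step 3 — Series combination: Z_total = R + L = 56.8 + j10.27 Ω = 57.72∠10.3° Ω.
Step 4 — Power factor: PF = cos(φ) = Re(Z)/|Z| = 56.8/57.722 = 0.984.
Step 5 — Type: Im(Z) = 10.27 ⇒ lagging (phase φ = 10.3°).

PF = 0.984 (lagging, φ = 10.3°)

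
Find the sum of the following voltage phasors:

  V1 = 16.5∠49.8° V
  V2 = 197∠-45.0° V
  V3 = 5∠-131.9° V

Step 1 — Convert each phasor to rectangular form:
  V1 = 16.5·(cos(49.8°) + j·sin(49.8°)) = 10.65 + j12.6 V
  V2 = 197·(cos(-45.0°) + j·sin(-45.0°)) = 139.3 - j139.3 V
  V3 = 5·(cos(-131.9°) + j·sin(-131.9°)) = -3.339 - j3.722 V
Step 2 — Sum components: V_total = 146.6 - j130.4 V.
Step 3 — Convert to polar: |V_total| = 196.2 V, ∠V_total = -41.7°.

V_total = 196.2∠-41.7° V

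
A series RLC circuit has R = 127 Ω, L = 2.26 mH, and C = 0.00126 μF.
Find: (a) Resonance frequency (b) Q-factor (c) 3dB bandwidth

Step 1 — Resonance condition Im(Z)=0 gives ω₀ = 1/√(LC).
Step 2 — ω₀ = 1/√(0.00226·1.26e-09) = 5.926e+05 rad/s.
Step 3 — f₀ = ω₀/(2π) = 9.431e+04 Hz.
Step 4 — Series Q: Q = ω₀L/R = 5.926e+05·0.00226/127 = 10.55.
Step 5 — 3dB bandwidth: Δω = ω₀/Q = 5.619e+04 rad/s; BW = Δω/(2π) = 8944 Hz.

(a) f₀ = 9.431e+04 Hz  (b) Q = 10.55  (c) BW = 8944 Hz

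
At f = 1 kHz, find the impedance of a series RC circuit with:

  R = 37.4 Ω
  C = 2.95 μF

Step 1 — Angular frequency: ω = 2π·f = 2π·1000 = 6283 rad/s.
Step 2 — Component impedances:
  R: Z = R = 37.4 Ω
  C: Z = 1/(jωC) = -j/(ω·C) = 0 - j53.95 Ω
Step 3 — Series combination: Z_total = R + C = 37.4 - j53.95 Ω = 65.65∠-55.3° Ω.

Z = 37.4 - j53.95 Ω = 65.65∠-55.3° Ω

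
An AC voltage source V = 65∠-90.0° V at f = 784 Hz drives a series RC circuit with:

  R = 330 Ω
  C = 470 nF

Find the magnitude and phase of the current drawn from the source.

Step 1 — Angular frequency: ω = 2π·f = 2π·784 = 4926 rad/s.
Step 2 — Component impedances:
  R: Z = R = 330 Ω
  C: Z = 1/(jωC) = -j/(ω·C) = 0 - j431.9 Ω
Step 3 — Series combination: Z_total = R + C = 330 - j431.9 Ω = 543.6∠-52.6° Ω.
Step 4 — Source phasor: V = 65∠-90.0° V = 0 - j65 V.
Step 5 — Ohm's law: I = V / Z_total = (0 - j65) / (330 - j431.9) = 0.09502 - j0.0726 A.
Step 6 — Convert to polar: |I| = 0.1196 A, ∠I = -37.4°.

I = 0.1196∠-37.4° A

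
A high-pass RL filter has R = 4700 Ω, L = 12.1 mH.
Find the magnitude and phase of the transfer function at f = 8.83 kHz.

Step 1 — Angular frequency: ω = 2π·8830 = 5.548e+04 rad/s.
Step 2 — Transfer function: H(jω) = jωL/(R + jωL).
Step 3 — Numerator jωL = j·671.3; denominator R + jωL = 4700 + j671.3.
Step 4 — H = 0.01999 + j0.14.
Step 5 — Magnitude: |H| = 0.1414 (-17.0 dB); phase: φ = 81.9°.

|H| = 0.1414 (-17.0 dB), φ = 81.9°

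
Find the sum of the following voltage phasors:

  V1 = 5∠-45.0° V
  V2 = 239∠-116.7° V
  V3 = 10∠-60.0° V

Step 1 — Convert each phasor to rectangular form:
  V1 = 5·(cos(-45.0°) + j·sin(-45.0°)) = 3.536 - j3.536 V
  V2 = 239·(cos(-116.7°) + j·sin(-116.7°)) = -107.4 - j213.5 V
  V3 = 10·(cos(-60.0°) + j·sin(-60.0°)) = 5 - j8.66 V
Step 2 — Sum components: V_total = -98.85 - j225.7 V.
Step 3 — Convert to polar: |V_total| = 246.4 V, ∠V_total = -113.7°.

V_total = 246.4∠-113.7° V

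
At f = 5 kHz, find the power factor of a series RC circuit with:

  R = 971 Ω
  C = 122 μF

Step 1 — Angular frequency: ω = 2π·f = 2π·5000 = 3.142e+04 rad/s.
Step 2 — Component impedances:
  R: Z = R = 971 Ω
  C: Z = 1/(jωC) = -j/(ω·C) = 0 - j0.2609 Ω
Step 3 — Series combination: Z_total = R + C = 971 - j0.2609 Ω = 971∠-0.0° Ω.
Step 4 — Power factor: PF = cos(φ) = Re(Z)/|Z| = 971/971 = 1.
Step 5 — Type: Im(Z) = -0.2609 ⇒ leading (phase φ = -0.0°).

PF = 1 (leading, φ = -0.0°)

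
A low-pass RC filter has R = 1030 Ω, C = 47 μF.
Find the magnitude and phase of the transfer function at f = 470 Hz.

Step 1 — Angular frequency: ω = 2π·470 = 2953 rad/s.
Step 2 — Transfer function: H(jω) = 1/(1 + jωRC).
Step 3 — Denominator: 1 + jωRC = 1 + j·2953·1030·4.7e-05 = 1 + j143.
Step 4 — H = 4.893e-05 - j0.006995.
Step 5 — Magnitude: |H| = 0.006995 (-43.1 dB); phase: φ = -89.6°.

|H| = 0.006995 (-43.1 dB), φ = -89.6°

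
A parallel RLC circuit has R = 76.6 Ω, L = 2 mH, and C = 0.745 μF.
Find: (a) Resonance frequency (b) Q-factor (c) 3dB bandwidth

Step 1 — Resonance: ω₀ = 1/√(LC) = 1/√(0.002·7.45e-07) = 2.591e+04 rad/s.
Step 2 — f₀ = ω₀/(2π) = 4123 Hz.
Step 3 — Parallel Q: Q = R/(ω₀L) = 76.6/(2.591e+04·0.002) = 1.478.
Step 4 — Bandwidth: Δω = ω₀/Q = 1.752e+04 rad/s; BW = Δω/(2π) = 2789 Hz.

(a) f₀ = 4123 Hz  (b) Q = 1.478  (c) BW = 2789 Hz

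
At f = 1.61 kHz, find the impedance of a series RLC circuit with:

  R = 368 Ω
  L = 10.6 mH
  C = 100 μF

Step 1 — Angular frequency: ω = 2π·f = 2π·1610 = 1.012e+04 rad/s.
Step 2 — Component impedances:
  R: Z = R = 368 Ω
  L: Z = jωL = j·1.012e+04·0.0106 = 0 + j107.2 Ω
  C: Z = 1/(jωC) = -j/(ω·C) = 0 - j0.9885 Ω
Step 3 — Series combination: Z_total = R + L + C = 368 + j106.2 Ω = 383∠16.1° Ω.

Z = 368 + j106.2 Ω = 383∠16.1° Ω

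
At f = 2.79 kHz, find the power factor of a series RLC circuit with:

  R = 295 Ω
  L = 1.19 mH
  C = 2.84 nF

Step 1 — Angular frequency: ω = 2π·f = 2π·2790 = 1.753e+04 rad/s.
Step 2 — Component impedances:
  R: Z = R = 295 Ω
  L: Z = jωL = j·1.753e+04·0.00119 = 0 + j20.86 Ω
  C: Z = 1/(jωC) = -j/(ω·C) = 0 - j2.009e+04 Ω
Step 3 — Series combination: Z_total = R + L + C = 295 - j2.007e+04 Ω = 2.007e+04∠-89.2° Ω.
Step 4 — Power factor: PF = cos(φ) = Re(Z)/|Z| = 295/2.007e+04 = 0.0147.
Step 5 — Type: Im(Z) = -2.007e+04 ⇒ leading (phase φ = -89.2°).

PF = 0.0147 (leading, φ = -89.2°)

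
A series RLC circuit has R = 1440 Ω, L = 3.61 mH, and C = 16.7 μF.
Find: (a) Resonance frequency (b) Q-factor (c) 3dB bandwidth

Step 1 — Resonance: ω₀ = 1/√(LC) = 1/√(0.00361·1.67e-05) = 4073 rad/s.
Step 2 — f₀ = ω₀/(2π) = 648.2 Hz.
Step 3 — Series Q: Q = ω₀L/R = 4073·0.00361/1440 = 0.01021.
Step 4 — Bandwidth: Δω = ω₀/Q = 3.989e+05 rad/s; BW = Δω/(2π) = 6.349e+04 Hz.

(a) f₀ = 648.2 Hz  (b) Q = 0.01021  (c) BW = 6.349e+04 Hz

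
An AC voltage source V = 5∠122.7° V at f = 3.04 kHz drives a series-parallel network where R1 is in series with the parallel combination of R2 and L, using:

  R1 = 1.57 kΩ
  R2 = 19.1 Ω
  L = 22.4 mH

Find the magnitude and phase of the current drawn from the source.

Step 1 — Angular frequency: ω = 2π·f = 2π·3040 = 1.91e+04 rad/s.
Step 2 — Component impedances:
  R1: Z = R = 1570 Ω
  R2: Z = R = 19.1 Ω
  L: Z = jωL = j·1.91e+04·0.0224 = 0 + j427.9 Ω
Step 3 — Parallel branch: R2 || L = 1/(1/R2 + 1/L) = 19.06 + j0.8509 Ω.
Step 4 — Series with R1: Z_total = R1 + (R2 || L) = 1589 + j0.8509 Ω = 1589∠0.0° Ω.
Step 5 — Source phasor: V = 5∠122.7° V = -2.701 + j4.208 V.
Step 6 — Ohm's law: I = V / Z_total = (-2.701 + j4.208) / (1589 + j0.8509) = -0.001698 + j0.002649 A.
Step 7 — Convert to polar: |I| = 0.003147 A, ∠I = 122.7°.

I = 0.003147∠122.7° A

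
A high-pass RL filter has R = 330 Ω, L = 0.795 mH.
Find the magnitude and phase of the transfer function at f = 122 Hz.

Step 1 — Angular frequency: ω = 2π·122 = 766.5 rad/s.
Step 2 — Transfer function: H(jω) = jωL/(R + jωL).
Step 3 — Numerator jωL = j·0.6094; denominator R + jωL = 330 + j0.6094.
Step 4 — H = 3.41e-06 + j0.001847.
Step 5 — Magnitude: |H| = 0.001847 (-54.7 dB); phase: φ = 89.9°.

|H| = 0.001847 (-54.7 dB), φ = 89.9°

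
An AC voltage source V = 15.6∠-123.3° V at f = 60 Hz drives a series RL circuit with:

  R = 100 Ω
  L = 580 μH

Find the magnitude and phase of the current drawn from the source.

Step 1 — Angular frequency: ω = 2π·f = 2π·60 = 377 rad/s.
Step 2 — Component impedances:
  R: Z = R = 100 Ω
  L: Z = jωL = j·377·0.00058 = 0 + j0.2187 Ω
Step 3 — Series combination: Z_total = R + L = 100 + j0.2187 Ω = 100∠0.1° Ω.
Step 4 — Source phasor: V = 15.6∠-123.3° V = -8.565 - j13.04 V.
Step 5 — Ohm's law: I = V / Z_total = (-8.565 - j13.04) / (100 + j0.2187) = -0.08593 - j0.1302 A.
Step 6 — Convert to polar: |I| = 0.156 A, ∠I = -123.4°.

I = 0.156∠-123.4° A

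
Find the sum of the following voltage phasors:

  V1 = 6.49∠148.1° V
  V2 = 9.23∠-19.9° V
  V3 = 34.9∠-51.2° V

Step 1 — Convert each phasor to rectangular form:
  V1 = 6.49·(cos(148.1°) + j·sin(148.1°)) = -5.51 + j3.43 V
  V2 = 9.23·(cos(-19.9°) + j·sin(-19.9°)) = 8.679 - j3.142 V
  V3 = 34.9·(cos(-51.2°) + j·sin(-51.2°)) = 21.87 - j27.2 V
Step 2 — Sum components: V_total = 25.04 - j26.91 V.
Step 3 — Convert to polar: |V_total| = 36.76 V, ∠V_total = -47.1°.

V_total = 36.76∠-47.1° V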